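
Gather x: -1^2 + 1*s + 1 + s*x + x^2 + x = s + x^2 + x*(s + 1)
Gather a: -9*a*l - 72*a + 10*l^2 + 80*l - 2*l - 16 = a*(-9*l - 72) + 10*l^2 + 78*l - 16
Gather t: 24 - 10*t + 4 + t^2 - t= t^2 - 11*t + 28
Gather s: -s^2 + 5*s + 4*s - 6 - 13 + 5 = -s^2 + 9*s - 14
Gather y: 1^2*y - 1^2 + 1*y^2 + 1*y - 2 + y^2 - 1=2*y^2 + 2*y - 4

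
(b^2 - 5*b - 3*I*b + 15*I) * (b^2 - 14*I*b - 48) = b^4 - 5*b^3 - 17*I*b^3 - 90*b^2 + 85*I*b^2 + 450*b + 144*I*b - 720*I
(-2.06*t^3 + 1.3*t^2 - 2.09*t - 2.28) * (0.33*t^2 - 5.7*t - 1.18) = -0.6798*t^5 + 12.171*t^4 - 5.6689*t^3 + 9.6266*t^2 + 15.4622*t + 2.6904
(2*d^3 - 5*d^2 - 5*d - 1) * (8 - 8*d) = -16*d^4 + 56*d^3 - 32*d - 8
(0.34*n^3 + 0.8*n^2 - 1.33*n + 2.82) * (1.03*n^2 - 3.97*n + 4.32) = 0.3502*n^5 - 0.5258*n^4 - 3.0771*n^3 + 11.6407*n^2 - 16.941*n + 12.1824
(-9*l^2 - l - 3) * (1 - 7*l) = 63*l^3 - 2*l^2 + 20*l - 3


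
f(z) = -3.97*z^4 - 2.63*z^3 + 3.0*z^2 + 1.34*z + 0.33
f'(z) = -15.88*z^3 - 7.89*z^2 + 6.0*z + 1.34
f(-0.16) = 0.20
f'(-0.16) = 0.24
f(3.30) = -527.90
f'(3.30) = -635.46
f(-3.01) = -230.68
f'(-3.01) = 344.86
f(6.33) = -6911.95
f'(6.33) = -4304.57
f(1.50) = -19.88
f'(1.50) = -61.01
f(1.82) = -46.71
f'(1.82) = -109.61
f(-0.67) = 0.77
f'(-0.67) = -1.45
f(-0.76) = 0.87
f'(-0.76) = -0.81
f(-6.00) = -4476.75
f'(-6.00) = 3111.38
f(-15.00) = -191449.77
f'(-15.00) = 51731.09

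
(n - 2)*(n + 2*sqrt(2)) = n^2 - 2*n + 2*sqrt(2)*n - 4*sqrt(2)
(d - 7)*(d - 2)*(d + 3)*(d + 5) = d^4 - d^3 - 43*d^2 - 23*d + 210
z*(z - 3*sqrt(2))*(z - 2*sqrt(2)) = z^3 - 5*sqrt(2)*z^2 + 12*z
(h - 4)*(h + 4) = h^2 - 16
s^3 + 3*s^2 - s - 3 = (s - 1)*(s + 1)*(s + 3)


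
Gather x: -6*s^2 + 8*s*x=-6*s^2 + 8*s*x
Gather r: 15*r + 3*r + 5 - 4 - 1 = 18*r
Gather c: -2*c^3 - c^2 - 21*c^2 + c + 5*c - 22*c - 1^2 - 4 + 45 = -2*c^3 - 22*c^2 - 16*c + 40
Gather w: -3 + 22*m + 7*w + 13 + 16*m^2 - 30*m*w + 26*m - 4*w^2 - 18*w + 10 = 16*m^2 + 48*m - 4*w^2 + w*(-30*m - 11) + 20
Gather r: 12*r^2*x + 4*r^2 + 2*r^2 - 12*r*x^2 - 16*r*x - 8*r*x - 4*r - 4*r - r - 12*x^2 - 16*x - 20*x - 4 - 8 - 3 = r^2*(12*x + 6) + r*(-12*x^2 - 24*x - 9) - 12*x^2 - 36*x - 15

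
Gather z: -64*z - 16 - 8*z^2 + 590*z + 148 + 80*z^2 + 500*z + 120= 72*z^2 + 1026*z + 252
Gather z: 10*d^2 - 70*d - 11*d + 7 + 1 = 10*d^2 - 81*d + 8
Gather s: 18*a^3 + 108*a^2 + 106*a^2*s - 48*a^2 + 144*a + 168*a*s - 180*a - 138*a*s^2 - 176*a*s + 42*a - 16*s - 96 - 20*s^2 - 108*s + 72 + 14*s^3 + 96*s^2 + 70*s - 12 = 18*a^3 + 60*a^2 + 6*a + 14*s^3 + s^2*(76 - 138*a) + s*(106*a^2 - 8*a - 54) - 36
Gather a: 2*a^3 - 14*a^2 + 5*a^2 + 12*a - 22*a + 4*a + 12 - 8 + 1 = 2*a^3 - 9*a^2 - 6*a + 5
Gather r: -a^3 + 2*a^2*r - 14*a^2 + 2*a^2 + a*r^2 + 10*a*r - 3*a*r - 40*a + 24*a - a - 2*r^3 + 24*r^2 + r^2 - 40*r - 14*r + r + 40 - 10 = -a^3 - 12*a^2 - 17*a - 2*r^3 + r^2*(a + 25) + r*(2*a^2 + 7*a - 53) + 30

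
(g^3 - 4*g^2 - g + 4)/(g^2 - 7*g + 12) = (g^2 - 1)/(g - 3)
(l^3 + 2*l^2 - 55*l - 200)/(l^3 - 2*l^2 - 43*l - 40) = (l + 5)/(l + 1)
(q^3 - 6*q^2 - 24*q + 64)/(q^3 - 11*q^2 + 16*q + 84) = (q^3 - 6*q^2 - 24*q + 64)/(q^3 - 11*q^2 + 16*q + 84)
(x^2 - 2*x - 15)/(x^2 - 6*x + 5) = (x + 3)/(x - 1)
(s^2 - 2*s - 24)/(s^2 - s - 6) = (-s^2 + 2*s + 24)/(-s^2 + s + 6)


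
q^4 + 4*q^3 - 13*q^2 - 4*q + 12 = (q - 2)*(q - 1)*(q + 1)*(q + 6)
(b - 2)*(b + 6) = b^2 + 4*b - 12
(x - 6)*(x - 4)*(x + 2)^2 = x^4 - 6*x^3 - 12*x^2 + 56*x + 96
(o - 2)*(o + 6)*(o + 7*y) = o^3 + 7*o^2*y + 4*o^2 + 28*o*y - 12*o - 84*y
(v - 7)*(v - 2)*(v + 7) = v^3 - 2*v^2 - 49*v + 98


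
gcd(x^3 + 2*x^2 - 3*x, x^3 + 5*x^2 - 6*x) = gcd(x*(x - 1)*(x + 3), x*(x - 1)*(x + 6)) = x^2 - x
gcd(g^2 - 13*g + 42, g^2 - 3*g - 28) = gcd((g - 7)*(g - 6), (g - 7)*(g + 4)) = g - 7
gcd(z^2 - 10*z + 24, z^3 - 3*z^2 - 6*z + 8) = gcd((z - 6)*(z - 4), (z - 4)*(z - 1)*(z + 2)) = z - 4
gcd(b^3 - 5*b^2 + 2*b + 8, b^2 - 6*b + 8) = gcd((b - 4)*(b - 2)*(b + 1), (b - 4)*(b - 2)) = b^2 - 6*b + 8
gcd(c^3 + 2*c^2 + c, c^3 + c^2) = c^2 + c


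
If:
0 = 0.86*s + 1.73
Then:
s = -2.01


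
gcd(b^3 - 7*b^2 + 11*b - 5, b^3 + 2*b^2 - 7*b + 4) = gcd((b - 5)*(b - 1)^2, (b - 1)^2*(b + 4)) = b^2 - 2*b + 1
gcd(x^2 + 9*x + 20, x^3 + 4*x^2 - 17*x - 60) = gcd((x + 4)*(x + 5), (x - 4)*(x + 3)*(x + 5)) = x + 5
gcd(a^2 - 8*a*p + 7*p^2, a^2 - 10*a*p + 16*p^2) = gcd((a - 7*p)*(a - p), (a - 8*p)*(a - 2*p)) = 1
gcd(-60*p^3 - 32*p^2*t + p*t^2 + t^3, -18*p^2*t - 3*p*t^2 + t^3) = 6*p - t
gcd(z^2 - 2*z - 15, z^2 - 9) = z + 3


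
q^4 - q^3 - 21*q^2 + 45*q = q*(q - 3)^2*(q + 5)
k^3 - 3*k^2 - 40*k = k*(k - 8)*(k + 5)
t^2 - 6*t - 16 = (t - 8)*(t + 2)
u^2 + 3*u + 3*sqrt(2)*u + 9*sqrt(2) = (u + 3)*(u + 3*sqrt(2))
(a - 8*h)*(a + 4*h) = a^2 - 4*a*h - 32*h^2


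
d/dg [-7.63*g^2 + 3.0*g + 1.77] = 3.0 - 15.26*g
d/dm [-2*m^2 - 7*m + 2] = -4*m - 7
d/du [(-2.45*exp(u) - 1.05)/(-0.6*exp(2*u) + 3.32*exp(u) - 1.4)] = (-1.47*exp(2*u) - 1.26*exp(u) + 6.916)*exp(u)/(0.36*exp(4*u) - 3.984*exp(3*u) + 12.7024*exp(2*u) - 9.296*exp(u) + 1.96)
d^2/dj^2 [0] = 0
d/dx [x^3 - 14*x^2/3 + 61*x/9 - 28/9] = 3*x^2 - 28*x/3 + 61/9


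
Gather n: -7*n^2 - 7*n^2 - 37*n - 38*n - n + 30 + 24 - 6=-14*n^2 - 76*n + 48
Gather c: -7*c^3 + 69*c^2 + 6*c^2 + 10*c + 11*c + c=-7*c^3 + 75*c^2 + 22*c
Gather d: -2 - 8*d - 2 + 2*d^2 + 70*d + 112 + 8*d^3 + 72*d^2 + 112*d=8*d^3 + 74*d^2 + 174*d + 108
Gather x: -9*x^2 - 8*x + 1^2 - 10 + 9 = -9*x^2 - 8*x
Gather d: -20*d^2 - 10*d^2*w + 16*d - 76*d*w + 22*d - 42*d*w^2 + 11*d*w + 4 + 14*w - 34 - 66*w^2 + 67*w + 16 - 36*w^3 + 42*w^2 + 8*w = d^2*(-10*w - 20) + d*(-42*w^2 - 65*w + 38) - 36*w^3 - 24*w^2 + 89*w - 14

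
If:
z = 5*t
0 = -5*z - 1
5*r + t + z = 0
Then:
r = 6/125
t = -1/25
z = -1/5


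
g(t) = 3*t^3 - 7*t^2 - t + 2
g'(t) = 9*t^2 - 14*t - 1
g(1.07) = -3.41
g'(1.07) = -5.68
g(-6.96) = -1341.59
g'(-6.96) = 532.41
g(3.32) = 31.31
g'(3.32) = 51.72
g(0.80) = -1.74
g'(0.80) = -6.44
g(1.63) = -5.24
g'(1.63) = 0.09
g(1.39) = -4.86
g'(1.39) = -3.07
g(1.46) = -5.04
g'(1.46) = -2.26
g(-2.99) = -137.78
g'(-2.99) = 121.32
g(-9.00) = -2743.00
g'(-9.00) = 854.00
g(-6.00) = -892.00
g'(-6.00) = 407.00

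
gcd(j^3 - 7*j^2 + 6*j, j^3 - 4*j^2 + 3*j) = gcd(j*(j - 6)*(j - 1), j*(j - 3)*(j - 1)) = j^2 - j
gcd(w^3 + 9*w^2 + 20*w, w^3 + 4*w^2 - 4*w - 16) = w + 4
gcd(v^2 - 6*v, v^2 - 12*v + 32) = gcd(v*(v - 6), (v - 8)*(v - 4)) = 1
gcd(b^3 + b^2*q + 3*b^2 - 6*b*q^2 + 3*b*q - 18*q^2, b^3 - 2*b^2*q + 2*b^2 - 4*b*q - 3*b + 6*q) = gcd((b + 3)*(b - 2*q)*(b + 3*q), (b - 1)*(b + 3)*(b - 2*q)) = -b^2 + 2*b*q - 3*b + 6*q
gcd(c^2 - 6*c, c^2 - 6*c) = c^2 - 6*c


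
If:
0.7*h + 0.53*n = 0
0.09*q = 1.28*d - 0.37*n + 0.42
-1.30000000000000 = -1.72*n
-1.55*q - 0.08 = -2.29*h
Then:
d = -0.17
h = -0.57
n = 0.76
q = -0.90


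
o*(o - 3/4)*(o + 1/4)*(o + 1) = o^4 + o^3/2 - 11*o^2/16 - 3*o/16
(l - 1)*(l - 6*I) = l^2 - l - 6*I*l + 6*I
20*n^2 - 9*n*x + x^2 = (-5*n + x)*(-4*n + x)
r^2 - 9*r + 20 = (r - 5)*(r - 4)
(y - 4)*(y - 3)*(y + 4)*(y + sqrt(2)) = y^4 - 3*y^3 + sqrt(2)*y^3 - 16*y^2 - 3*sqrt(2)*y^2 - 16*sqrt(2)*y + 48*y + 48*sqrt(2)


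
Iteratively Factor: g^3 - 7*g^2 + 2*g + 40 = (g + 2)*(g^2 - 9*g + 20) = (g - 5)*(g + 2)*(g - 4)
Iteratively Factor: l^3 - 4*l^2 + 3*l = (l)*(l^2 - 4*l + 3) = l*(l - 1)*(l - 3)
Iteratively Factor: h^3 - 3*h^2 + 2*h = (h - 1)*(h^2 - 2*h) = h*(h - 1)*(h - 2)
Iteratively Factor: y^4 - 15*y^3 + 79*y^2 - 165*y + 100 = (y - 5)*(y^3 - 10*y^2 + 29*y - 20) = (y - 5)*(y - 4)*(y^2 - 6*y + 5) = (y - 5)^2*(y - 4)*(y - 1)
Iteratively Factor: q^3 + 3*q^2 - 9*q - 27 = (q - 3)*(q^2 + 6*q + 9) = (q - 3)*(q + 3)*(q + 3)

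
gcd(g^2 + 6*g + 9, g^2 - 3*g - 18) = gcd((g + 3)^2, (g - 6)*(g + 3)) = g + 3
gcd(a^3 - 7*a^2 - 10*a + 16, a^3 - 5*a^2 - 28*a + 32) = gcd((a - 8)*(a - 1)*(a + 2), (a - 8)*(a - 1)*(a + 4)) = a^2 - 9*a + 8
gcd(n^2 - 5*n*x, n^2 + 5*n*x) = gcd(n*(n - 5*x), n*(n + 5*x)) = n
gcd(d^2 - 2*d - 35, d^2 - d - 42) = d - 7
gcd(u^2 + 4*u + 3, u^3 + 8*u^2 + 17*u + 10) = u + 1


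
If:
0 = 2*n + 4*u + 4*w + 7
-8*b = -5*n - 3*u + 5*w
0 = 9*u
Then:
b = -15*w/8 - 35/16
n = -2*w - 7/2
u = 0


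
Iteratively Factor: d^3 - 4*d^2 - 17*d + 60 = (d - 5)*(d^2 + d - 12) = (d - 5)*(d + 4)*(d - 3)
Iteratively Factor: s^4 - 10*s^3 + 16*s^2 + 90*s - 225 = (s - 5)*(s^3 - 5*s^2 - 9*s + 45) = (s - 5)*(s + 3)*(s^2 - 8*s + 15) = (s - 5)^2*(s + 3)*(s - 3)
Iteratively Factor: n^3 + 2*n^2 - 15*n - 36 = (n + 3)*(n^2 - n - 12) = (n - 4)*(n + 3)*(n + 3)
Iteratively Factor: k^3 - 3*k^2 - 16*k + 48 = (k - 4)*(k^2 + k - 12) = (k - 4)*(k + 4)*(k - 3)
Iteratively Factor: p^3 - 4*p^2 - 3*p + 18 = (p - 3)*(p^2 - p - 6) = (p - 3)*(p + 2)*(p - 3)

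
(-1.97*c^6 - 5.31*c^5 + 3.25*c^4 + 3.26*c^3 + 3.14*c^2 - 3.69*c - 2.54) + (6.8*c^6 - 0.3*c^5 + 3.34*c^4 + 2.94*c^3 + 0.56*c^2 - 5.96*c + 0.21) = 4.83*c^6 - 5.61*c^5 + 6.59*c^4 + 6.2*c^3 + 3.7*c^2 - 9.65*c - 2.33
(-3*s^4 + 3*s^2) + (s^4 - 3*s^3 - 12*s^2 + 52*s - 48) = -2*s^4 - 3*s^3 - 9*s^2 + 52*s - 48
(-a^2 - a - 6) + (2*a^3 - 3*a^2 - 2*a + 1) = 2*a^3 - 4*a^2 - 3*a - 5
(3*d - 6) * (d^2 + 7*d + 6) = 3*d^3 + 15*d^2 - 24*d - 36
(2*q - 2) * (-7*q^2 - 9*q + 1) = -14*q^3 - 4*q^2 + 20*q - 2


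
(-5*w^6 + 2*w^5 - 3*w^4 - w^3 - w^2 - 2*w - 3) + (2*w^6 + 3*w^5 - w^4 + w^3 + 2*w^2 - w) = -3*w^6 + 5*w^5 - 4*w^4 + w^2 - 3*w - 3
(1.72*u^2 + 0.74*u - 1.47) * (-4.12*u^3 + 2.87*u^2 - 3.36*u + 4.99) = -7.0864*u^5 + 1.8876*u^4 + 2.401*u^3 + 1.8775*u^2 + 8.6318*u - 7.3353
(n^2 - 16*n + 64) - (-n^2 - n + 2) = 2*n^2 - 15*n + 62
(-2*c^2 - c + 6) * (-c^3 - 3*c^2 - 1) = 2*c^5 + 7*c^4 - 3*c^3 - 16*c^2 + c - 6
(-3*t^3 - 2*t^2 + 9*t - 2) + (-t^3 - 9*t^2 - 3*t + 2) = -4*t^3 - 11*t^2 + 6*t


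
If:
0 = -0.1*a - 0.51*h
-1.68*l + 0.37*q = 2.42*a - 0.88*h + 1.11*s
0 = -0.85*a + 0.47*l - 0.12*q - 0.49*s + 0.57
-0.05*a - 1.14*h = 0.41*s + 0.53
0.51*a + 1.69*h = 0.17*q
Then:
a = 0.83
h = -0.16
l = -0.47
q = 0.87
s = -0.94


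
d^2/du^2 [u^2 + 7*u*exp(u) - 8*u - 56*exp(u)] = 7*u*exp(u) - 42*exp(u) + 2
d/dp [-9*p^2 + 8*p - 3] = 8 - 18*p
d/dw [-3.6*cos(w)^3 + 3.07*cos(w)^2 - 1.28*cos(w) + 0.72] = (10.8*cos(w)^2 - 6.14*cos(w) + 1.28)*sin(w)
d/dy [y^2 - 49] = 2*y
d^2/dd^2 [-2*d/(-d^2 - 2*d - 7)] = 4*(4*d*(d + 1)^2 - (3*d + 2)*(d^2 + 2*d + 7))/(d^2 + 2*d + 7)^3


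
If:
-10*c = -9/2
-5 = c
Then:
No Solution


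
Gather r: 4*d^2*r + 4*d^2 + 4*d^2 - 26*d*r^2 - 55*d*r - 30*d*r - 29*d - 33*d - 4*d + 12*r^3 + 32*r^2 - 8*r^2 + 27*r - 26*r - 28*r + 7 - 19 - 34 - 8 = 8*d^2 - 66*d + 12*r^3 + r^2*(24 - 26*d) + r*(4*d^2 - 85*d - 27) - 54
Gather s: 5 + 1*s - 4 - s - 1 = 0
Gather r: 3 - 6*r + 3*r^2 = 3*r^2 - 6*r + 3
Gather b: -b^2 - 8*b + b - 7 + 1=-b^2 - 7*b - 6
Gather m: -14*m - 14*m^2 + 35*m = -14*m^2 + 21*m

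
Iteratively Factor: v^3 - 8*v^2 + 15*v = (v - 5)*(v^2 - 3*v) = (v - 5)*(v - 3)*(v)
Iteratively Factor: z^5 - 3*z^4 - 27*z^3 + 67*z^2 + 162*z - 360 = (z - 3)*(z^4 - 27*z^2 - 14*z + 120) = (z - 3)*(z - 2)*(z^3 + 2*z^2 - 23*z - 60) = (z - 3)*(z - 2)*(z + 4)*(z^2 - 2*z - 15) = (z - 5)*(z - 3)*(z - 2)*(z + 4)*(z + 3)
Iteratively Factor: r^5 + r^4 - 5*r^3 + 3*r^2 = (r)*(r^4 + r^3 - 5*r^2 + 3*r) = r*(r + 3)*(r^3 - 2*r^2 + r) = r^2*(r + 3)*(r^2 - 2*r + 1) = r^2*(r - 1)*(r + 3)*(r - 1)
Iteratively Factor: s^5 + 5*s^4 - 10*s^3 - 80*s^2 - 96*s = (s + 4)*(s^4 + s^3 - 14*s^2 - 24*s) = (s + 2)*(s + 4)*(s^3 - s^2 - 12*s) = (s + 2)*(s + 3)*(s + 4)*(s^2 - 4*s) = (s - 4)*(s + 2)*(s + 3)*(s + 4)*(s)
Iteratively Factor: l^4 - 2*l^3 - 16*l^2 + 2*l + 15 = (l - 5)*(l^3 + 3*l^2 - l - 3) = (l - 5)*(l + 3)*(l^2 - 1) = (l - 5)*(l + 1)*(l + 3)*(l - 1)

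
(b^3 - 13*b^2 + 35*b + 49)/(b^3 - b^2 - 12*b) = (-b^3 + 13*b^2 - 35*b - 49)/(b*(-b^2 + b + 12))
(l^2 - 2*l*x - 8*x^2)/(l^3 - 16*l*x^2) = (l + 2*x)/(l*(l + 4*x))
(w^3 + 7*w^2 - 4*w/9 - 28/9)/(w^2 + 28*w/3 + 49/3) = (9*w^2 - 4)/(3*(3*w + 7))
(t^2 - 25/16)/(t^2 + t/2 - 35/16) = (4*t + 5)/(4*t + 7)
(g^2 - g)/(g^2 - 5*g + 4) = g/(g - 4)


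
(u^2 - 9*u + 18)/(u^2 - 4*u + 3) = (u - 6)/(u - 1)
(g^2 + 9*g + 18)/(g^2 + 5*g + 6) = (g + 6)/(g + 2)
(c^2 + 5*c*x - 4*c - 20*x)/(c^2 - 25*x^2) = (4 - c)/(-c + 5*x)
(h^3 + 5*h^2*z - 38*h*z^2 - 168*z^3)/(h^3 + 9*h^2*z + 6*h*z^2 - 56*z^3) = (-h + 6*z)/(-h + 2*z)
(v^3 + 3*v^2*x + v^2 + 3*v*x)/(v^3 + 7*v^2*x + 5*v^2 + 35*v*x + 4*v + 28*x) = v*(v + 3*x)/(v^2 + 7*v*x + 4*v + 28*x)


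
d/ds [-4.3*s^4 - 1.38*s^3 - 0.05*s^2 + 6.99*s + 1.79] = -17.2*s^3 - 4.14*s^2 - 0.1*s + 6.99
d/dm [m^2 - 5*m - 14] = 2*m - 5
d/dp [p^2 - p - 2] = 2*p - 1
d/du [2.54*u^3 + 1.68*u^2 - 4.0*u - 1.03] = 7.62*u^2 + 3.36*u - 4.0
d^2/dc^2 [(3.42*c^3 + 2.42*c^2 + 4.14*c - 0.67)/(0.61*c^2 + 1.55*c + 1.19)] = (-7.105427357601e-15*c^4 + 9.97271200000002*c^3 + 25.81323*c^2 + 7.22610600000001*c - 10.66518)/(0.226981*c^6 + 1.730265*c^5 + 5.724972*c^4 + 10.474745*c^3 + 11.168388*c^2 + 6.584865*c + 1.685159)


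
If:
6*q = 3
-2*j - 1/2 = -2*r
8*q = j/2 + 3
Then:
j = 2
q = 1/2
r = 9/4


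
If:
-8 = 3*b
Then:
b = -8/3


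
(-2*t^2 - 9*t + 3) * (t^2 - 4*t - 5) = -2*t^4 - t^3 + 49*t^2 + 33*t - 15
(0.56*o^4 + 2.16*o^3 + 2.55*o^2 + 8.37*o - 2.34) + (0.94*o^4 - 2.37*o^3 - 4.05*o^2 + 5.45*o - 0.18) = 1.5*o^4 - 0.21*o^3 - 1.5*o^2 + 13.82*o - 2.52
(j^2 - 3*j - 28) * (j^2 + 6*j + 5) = j^4 + 3*j^3 - 41*j^2 - 183*j - 140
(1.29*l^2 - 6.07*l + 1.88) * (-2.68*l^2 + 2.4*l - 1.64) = -3.4572*l^4 + 19.3636*l^3 - 21.722*l^2 + 14.4668*l - 3.0832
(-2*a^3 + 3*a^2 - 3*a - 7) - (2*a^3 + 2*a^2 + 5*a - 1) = -4*a^3 + a^2 - 8*a - 6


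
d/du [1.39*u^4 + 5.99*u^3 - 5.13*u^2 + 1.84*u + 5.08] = 5.56*u^3 + 17.97*u^2 - 10.26*u + 1.84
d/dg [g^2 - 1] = 2*g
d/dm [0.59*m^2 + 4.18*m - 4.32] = 1.18*m + 4.18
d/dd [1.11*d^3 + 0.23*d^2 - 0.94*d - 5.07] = 3.33*d^2 + 0.46*d - 0.94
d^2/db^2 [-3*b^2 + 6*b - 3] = -6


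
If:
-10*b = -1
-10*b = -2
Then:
No Solution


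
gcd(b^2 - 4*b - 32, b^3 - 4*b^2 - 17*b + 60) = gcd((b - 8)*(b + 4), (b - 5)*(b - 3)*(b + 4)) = b + 4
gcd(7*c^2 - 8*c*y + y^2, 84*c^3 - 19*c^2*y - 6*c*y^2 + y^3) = -7*c + y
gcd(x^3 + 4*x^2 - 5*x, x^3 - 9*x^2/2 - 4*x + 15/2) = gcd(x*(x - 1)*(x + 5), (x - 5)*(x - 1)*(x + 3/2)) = x - 1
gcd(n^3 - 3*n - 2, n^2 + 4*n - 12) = n - 2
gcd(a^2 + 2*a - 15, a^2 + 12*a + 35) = a + 5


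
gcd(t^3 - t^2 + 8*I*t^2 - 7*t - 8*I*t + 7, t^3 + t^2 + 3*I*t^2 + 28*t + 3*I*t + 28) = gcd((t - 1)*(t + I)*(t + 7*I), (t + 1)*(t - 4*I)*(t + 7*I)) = t + 7*I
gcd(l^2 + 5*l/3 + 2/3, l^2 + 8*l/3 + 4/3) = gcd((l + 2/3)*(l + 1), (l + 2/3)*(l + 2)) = l + 2/3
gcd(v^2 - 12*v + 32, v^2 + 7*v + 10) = 1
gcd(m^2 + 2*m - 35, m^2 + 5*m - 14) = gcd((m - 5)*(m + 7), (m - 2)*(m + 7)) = m + 7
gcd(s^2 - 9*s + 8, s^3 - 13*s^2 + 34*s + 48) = s - 8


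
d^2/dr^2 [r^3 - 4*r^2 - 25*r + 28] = 6*r - 8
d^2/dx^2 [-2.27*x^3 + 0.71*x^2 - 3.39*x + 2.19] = 1.42 - 13.62*x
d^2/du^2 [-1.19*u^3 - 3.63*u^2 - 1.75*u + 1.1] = -7.14*u - 7.26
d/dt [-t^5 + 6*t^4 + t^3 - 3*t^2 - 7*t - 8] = -5*t^4 + 24*t^3 + 3*t^2 - 6*t - 7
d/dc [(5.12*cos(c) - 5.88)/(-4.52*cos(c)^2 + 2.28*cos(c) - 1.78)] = (-23.1424*cos(c)^2 + 53.1552*cos(c) - 4.2928)*sin(c)/(20.4304*cos(c)^4 - 20.6112*cos(c)^3 + 21.2896*cos(c)^2 - 8.1168*cos(c) + 3.1684)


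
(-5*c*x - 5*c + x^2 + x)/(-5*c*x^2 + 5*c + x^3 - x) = 1/(x - 1)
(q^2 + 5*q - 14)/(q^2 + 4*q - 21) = (q - 2)/(q - 3)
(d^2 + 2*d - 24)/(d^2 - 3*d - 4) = (d + 6)/(d + 1)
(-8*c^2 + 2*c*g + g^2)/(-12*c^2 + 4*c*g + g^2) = (4*c + g)/(6*c + g)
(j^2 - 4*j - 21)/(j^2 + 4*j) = (j^2 - 4*j - 21)/(j*(j + 4))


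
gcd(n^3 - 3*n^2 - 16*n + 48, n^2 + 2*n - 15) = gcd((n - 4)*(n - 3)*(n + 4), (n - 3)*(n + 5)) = n - 3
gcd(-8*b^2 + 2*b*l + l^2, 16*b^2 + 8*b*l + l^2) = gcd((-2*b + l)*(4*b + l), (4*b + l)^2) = 4*b + l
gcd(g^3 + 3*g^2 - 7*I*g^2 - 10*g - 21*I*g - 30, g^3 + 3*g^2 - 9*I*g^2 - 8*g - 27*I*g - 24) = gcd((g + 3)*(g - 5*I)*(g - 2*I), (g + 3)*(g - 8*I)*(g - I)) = g + 3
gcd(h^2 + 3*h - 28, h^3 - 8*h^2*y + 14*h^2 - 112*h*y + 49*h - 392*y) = h + 7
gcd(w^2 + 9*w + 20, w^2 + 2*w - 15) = w + 5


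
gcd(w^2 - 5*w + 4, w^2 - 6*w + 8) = w - 4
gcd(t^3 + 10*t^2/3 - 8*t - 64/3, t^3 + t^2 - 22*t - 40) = t^2 + 6*t + 8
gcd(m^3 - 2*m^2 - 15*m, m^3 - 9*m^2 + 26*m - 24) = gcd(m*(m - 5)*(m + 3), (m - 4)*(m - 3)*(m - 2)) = 1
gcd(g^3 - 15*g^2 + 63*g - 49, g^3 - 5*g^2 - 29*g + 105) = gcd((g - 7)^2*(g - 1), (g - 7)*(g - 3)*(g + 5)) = g - 7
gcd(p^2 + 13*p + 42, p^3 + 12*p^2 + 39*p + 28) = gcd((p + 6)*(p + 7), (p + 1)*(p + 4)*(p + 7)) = p + 7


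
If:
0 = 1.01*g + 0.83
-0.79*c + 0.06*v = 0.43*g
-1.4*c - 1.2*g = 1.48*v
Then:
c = 0.46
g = -0.82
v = 0.23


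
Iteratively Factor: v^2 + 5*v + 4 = (v + 4)*(v + 1)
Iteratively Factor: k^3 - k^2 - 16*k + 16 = (k + 4)*(k^2 - 5*k + 4) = (k - 4)*(k + 4)*(k - 1)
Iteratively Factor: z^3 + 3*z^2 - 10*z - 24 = (z + 2)*(z^2 + z - 12) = (z - 3)*(z + 2)*(z + 4)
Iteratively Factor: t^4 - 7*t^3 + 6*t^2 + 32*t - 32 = (t - 4)*(t^3 - 3*t^2 - 6*t + 8) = (t - 4)^2*(t^2 + t - 2) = (t - 4)^2*(t - 1)*(t + 2)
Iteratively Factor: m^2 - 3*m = (m)*(m - 3)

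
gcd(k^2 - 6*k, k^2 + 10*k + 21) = 1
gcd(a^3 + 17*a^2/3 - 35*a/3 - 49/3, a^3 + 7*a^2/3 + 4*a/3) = a + 1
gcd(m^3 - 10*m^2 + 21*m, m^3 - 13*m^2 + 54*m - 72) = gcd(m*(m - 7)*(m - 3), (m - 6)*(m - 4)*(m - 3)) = m - 3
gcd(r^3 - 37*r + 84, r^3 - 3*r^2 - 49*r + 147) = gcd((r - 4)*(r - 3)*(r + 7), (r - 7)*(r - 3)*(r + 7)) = r^2 + 4*r - 21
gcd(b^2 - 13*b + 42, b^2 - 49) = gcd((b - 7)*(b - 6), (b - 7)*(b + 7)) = b - 7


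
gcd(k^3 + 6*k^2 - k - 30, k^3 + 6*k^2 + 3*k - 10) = k + 5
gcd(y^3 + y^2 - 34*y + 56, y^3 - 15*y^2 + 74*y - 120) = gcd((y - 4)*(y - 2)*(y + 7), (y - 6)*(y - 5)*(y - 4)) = y - 4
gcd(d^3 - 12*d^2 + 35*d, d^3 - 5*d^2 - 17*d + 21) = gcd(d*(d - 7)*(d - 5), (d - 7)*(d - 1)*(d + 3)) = d - 7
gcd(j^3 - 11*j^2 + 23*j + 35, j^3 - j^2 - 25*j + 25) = j - 5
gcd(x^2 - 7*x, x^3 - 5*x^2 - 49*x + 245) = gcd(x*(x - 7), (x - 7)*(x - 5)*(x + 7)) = x - 7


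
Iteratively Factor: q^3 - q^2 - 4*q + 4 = (q - 2)*(q^2 + q - 2) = (q - 2)*(q - 1)*(q + 2)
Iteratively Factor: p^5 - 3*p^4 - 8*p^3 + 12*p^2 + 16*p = (p - 2)*(p^4 - p^3 - 10*p^2 - 8*p) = (p - 4)*(p - 2)*(p^3 + 3*p^2 + 2*p) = (p - 4)*(p - 2)*(p + 1)*(p^2 + 2*p) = p*(p - 4)*(p - 2)*(p + 1)*(p + 2)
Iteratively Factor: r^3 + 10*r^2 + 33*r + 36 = (r + 3)*(r^2 + 7*r + 12) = (r + 3)*(r + 4)*(r + 3)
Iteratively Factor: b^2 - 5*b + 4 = (b - 4)*(b - 1)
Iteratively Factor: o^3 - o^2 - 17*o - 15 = (o + 1)*(o^2 - 2*o - 15) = (o - 5)*(o + 1)*(o + 3)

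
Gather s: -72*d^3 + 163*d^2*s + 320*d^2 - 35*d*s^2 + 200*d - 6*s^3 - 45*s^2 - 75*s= -72*d^3 + 320*d^2 + 200*d - 6*s^3 + s^2*(-35*d - 45) + s*(163*d^2 - 75)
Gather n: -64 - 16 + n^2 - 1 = n^2 - 81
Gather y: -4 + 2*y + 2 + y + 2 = 3*y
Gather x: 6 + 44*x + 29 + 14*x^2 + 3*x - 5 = 14*x^2 + 47*x + 30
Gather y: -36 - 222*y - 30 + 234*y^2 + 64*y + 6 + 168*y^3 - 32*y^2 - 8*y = 168*y^3 + 202*y^2 - 166*y - 60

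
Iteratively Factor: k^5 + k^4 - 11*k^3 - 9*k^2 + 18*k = (k + 3)*(k^4 - 2*k^3 - 5*k^2 + 6*k) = (k + 2)*(k + 3)*(k^3 - 4*k^2 + 3*k) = k*(k + 2)*(k + 3)*(k^2 - 4*k + 3) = k*(k - 1)*(k + 2)*(k + 3)*(k - 3)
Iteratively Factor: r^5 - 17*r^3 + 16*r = (r - 4)*(r^4 + 4*r^3 - r^2 - 4*r) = (r - 4)*(r + 4)*(r^3 - r) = (r - 4)*(r - 1)*(r + 4)*(r^2 + r) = (r - 4)*(r - 1)*(r + 1)*(r + 4)*(r)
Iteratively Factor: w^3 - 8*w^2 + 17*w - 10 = (w - 2)*(w^2 - 6*w + 5) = (w - 5)*(w - 2)*(w - 1)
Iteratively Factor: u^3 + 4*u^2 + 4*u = (u)*(u^2 + 4*u + 4) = u*(u + 2)*(u + 2)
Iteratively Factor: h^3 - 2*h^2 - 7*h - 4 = (h + 1)*(h^2 - 3*h - 4) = (h - 4)*(h + 1)*(h + 1)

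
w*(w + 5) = w^2 + 5*w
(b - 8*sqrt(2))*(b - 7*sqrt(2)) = b^2 - 15*sqrt(2)*b + 112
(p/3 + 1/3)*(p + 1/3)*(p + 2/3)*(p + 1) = p^4/3 + p^3 + 29*p^2/27 + 13*p/27 + 2/27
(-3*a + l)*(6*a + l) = -18*a^2 + 3*a*l + l^2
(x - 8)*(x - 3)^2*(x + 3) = x^4 - 11*x^3 + 15*x^2 + 99*x - 216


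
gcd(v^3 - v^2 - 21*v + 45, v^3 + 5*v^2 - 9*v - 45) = v^2 + 2*v - 15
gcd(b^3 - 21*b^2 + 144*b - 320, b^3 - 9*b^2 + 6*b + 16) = b - 8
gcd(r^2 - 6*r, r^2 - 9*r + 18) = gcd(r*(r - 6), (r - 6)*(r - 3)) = r - 6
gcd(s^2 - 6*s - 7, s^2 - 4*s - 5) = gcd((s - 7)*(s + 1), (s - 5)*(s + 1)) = s + 1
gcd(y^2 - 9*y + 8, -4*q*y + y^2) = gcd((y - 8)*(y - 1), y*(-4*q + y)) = 1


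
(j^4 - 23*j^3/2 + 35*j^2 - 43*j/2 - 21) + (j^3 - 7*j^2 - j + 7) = j^4 - 21*j^3/2 + 28*j^2 - 45*j/2 - 14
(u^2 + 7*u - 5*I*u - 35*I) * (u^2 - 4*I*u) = u^4 + 7*u^3 - 9*I*u^3 - 20*u^2 - 63*I*u^2 - 140*u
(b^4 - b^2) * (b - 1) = b^5 - b^4 - b^3 + b^2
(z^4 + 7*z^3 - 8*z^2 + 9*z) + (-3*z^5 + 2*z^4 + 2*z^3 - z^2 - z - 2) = -3*z^5 + 3*z^4 + 9*z^3 - 9*z^2 + 8*z - 2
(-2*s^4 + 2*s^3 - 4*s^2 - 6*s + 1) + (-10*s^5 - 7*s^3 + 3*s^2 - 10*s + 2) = -10*s^5 - 2*s^4 - 5*s^3 - s^2 - 16*s + 3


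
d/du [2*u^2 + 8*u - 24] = 4*u + 8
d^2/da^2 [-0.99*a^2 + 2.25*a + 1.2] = -1.98000000000000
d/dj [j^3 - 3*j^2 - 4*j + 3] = 3*j^2 - 6*j - 4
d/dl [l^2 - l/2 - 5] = 2*l - 1/2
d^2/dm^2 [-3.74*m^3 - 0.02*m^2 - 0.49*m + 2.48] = -22.44*m - 0.04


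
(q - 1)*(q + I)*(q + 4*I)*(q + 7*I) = q^4 - q^3 + 12*I*q^3 - 39*q^2 - 12*I*q^2 + 39*q - 28*I*q + 28*I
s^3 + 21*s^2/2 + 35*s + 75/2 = (s + 5/2)*(s + 3)*(s + 5)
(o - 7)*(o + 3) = o^2 - 4*o - 21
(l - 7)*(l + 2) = l^2 - 5*l - 14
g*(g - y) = g^2 - g*y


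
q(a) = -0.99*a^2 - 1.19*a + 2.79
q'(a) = -1.98*a - 1.19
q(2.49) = -6.31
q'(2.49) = -6.12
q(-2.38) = 0.01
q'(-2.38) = 3.52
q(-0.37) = 3.09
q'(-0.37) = -0.46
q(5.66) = -35.66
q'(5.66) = -12.40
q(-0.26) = 3.03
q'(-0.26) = -0.68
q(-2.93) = -2.22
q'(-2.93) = 4.61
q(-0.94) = 3.03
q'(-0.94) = 0.67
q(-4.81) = -14.39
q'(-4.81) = 8.33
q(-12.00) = -125.49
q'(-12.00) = 22.57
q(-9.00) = -66.69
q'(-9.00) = 16.63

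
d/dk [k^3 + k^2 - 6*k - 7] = 3*k^2 + 2*k - 6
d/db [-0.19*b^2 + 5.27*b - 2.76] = 5.27 - 0.38*b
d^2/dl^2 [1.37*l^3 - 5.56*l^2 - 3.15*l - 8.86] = 8.22*l - 11.12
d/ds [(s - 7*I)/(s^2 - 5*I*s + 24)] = (-s^2 + 14*I*s + 59)/(s^4 - 10*I*s^3 + 23*s^2 - 240*I*s + 576)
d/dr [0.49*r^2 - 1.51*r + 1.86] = 0.98*r - 1.51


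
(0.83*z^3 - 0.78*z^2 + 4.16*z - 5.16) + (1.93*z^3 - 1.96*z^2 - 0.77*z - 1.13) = 2.76*z^3 - 2.74*z^2 + 3.39*z - 6.29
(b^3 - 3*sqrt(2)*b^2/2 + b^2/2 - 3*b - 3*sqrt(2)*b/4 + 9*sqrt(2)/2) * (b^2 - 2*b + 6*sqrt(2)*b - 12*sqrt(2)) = b^5 - 3*b^4/2 + 9*sqrt(2)*b^4/2 - 22*b^3 - 27*sqrt(2)*b^3/4 - 18*sqrt(2)*b^2 + 33*b^2 + 27*sqrt(2)*b + 72*b - 108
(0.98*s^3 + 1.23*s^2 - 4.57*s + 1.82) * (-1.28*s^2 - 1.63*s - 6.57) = -1.2544*s^5 - 3.1718*s^4 - 2.5939*s^3 - 2.9616*s^2 + 27.0583*s - 11.9574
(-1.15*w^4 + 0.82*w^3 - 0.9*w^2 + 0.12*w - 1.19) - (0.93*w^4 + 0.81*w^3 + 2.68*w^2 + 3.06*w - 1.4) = -2.08*w^4 + 0.0099999999999999*w^3 - 3.58*w^2 - 2.94*w + 0.21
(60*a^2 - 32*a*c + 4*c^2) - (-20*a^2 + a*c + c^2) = 80*a^2 - 33*a*c + 3*c^2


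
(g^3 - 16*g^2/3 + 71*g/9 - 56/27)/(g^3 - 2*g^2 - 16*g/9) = (9*g^2 - 24*g + 7)/(3*g*(3*g + 2))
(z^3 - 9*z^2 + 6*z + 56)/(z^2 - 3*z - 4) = (z^2 - 5*z - 14)/(z + 1)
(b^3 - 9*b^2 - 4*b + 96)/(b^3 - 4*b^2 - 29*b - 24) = (b - 4)/(b + 1)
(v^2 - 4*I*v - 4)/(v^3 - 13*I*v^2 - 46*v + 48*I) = (v - 2*I)/(v^2 - 11*I*v - 24)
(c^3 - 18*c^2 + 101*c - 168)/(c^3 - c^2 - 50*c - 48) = (c^2 - 10*c + 21)/(c^2 + 7*c + 6)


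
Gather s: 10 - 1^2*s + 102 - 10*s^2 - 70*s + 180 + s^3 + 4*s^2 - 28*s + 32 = s^3 - 6*s^2 - 99*s + 324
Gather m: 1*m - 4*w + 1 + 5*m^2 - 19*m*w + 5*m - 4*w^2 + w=5*m^2 + m*(6 - 19*w) - 4*w^2 - 3*w + 1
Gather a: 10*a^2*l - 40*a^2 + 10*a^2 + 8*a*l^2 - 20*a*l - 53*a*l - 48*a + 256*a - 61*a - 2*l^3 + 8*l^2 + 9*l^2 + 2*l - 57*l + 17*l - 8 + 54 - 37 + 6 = a^2*(10*l - 30) + a*(8*l^2 - 73*l + 147) - 2*l^3 + 17*l^2 - 38*l + 15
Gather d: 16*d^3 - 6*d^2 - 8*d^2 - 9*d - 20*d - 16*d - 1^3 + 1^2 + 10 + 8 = 16*d^3 - 14*d^2 - 45*d + 18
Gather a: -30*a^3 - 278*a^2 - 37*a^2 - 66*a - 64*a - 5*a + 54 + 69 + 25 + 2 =-30*a^3 - 315*a^2 - 135*a + 150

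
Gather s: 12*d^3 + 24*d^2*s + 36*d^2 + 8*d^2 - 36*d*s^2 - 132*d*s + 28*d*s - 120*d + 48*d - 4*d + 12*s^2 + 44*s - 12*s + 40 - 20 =12*d^3 + 44*d^2 - 76*d + s^2*(12 - 36*d) + s*(24*d^2 - 104*d + 32) + 20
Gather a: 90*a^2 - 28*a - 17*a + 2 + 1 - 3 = 90*a^2 - 45*a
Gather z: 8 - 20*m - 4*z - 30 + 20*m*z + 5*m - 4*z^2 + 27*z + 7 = -15*m - 4*z^2 + z*(20*m + 23) - 15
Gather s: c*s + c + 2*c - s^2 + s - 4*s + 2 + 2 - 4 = 3*c - s^2 + s*(c - 3)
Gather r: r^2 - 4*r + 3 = r^2 - 4*r + 3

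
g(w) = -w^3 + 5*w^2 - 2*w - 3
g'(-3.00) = -59.00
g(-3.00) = 75.00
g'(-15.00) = -827.00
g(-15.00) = 4527.00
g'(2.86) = 2.06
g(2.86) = 8.78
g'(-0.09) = -2.92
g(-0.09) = -2.78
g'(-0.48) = -7.49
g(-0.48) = -0.78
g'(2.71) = 3.07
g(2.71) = 8.40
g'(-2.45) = -44.51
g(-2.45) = 46.62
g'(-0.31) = -5.39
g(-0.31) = -1.87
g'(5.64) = -41.03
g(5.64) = -34.64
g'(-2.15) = -37.37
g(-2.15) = 34.35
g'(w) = -3*w^2 + 10*w - 2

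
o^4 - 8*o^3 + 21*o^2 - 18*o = o*(o - 3)^2*(o - 2)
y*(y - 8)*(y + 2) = y^3 - 6*y^2 - 16*y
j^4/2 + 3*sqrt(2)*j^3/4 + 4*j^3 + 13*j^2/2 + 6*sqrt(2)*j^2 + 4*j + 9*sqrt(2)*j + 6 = (j/2 + sqrt(2)/2)*(j + 2)*(j + 6)*(j + sqrt(2)/2)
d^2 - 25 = (d - 5)*(d + 5)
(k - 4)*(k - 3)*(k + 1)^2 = k^4 - 5*k^3 - k^2 + 17*k + 12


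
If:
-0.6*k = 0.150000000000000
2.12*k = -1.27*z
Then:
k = -0.25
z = 0.42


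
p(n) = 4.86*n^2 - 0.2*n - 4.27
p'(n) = 9.72*n - 0.2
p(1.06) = 0.98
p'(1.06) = 10.10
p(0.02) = -4.27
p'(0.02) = -0.01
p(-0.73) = -1.53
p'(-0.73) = -7.30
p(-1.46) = 6.38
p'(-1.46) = -14.39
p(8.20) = 320.88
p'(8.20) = 79.50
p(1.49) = 6.22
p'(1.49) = 14.28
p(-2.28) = 21.45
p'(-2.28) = -22.36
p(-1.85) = 12.73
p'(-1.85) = -18.18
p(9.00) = 387.59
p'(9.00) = 87.28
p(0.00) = -4.27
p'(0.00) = -0.20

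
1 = 1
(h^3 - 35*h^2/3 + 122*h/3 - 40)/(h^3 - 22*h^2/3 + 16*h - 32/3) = (3*h^2 - 23*h + 30)/(3*h^2 - 10*h + 8)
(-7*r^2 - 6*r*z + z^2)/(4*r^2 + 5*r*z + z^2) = (-7*r + z)/(4*r + z)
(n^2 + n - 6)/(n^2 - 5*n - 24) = (n - 2)/(n - 8)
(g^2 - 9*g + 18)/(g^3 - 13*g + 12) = (g - 6)/(g^2 + 3*g - 4)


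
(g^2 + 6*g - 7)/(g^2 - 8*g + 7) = (g + 7)/(g - 7)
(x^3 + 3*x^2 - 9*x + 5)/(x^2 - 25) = (x^2 - 2*x + 1)/(x - 5)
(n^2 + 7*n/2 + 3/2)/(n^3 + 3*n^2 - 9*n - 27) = (n + 1/2)/(n^2 - 9)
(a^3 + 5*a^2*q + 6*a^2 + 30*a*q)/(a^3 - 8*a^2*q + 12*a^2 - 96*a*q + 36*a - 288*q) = a*(-a - 5*q)/(-a^2 + 8*a*q - 6*a + 48*q)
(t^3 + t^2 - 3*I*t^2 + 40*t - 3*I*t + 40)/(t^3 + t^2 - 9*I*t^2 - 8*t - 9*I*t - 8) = (t + 5*I)/(t - I)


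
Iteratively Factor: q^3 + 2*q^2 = (q)*(q^2 + 2*q) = q*(q + 2)*(q)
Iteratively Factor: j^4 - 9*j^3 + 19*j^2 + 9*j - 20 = (j - 4)*(j^3 - 5*j^2 - j + 5) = (j - 4)*(j - 1)*(j^2 - 4*j - 5) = (j - 4)*(j - 1)*(j + 1)*(j - 5)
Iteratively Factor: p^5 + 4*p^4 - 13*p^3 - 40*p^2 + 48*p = (p - 1)*(p^4 + 5*p^3 - 8*p^2 - 48*p) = (p - 3)*(p - 1)*(p^3 + 8*p^2 + 16*p) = p*(p - 3)*(p - 1)*(p^2 + 8*p + 16) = p*(p - 3)*(p - 1)*(p + 4)*(p + 4)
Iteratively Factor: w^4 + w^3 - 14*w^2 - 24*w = (w - 4)*(w^3 + 5*w^2 + 6*w) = (w - 4)*(w + 2)*(w^2 + 3*w) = (w - 4)*(w + 2)*(w + 3)*(w)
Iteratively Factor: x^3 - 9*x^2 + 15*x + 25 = (x - 5)*(x^2 - 4*x - 5) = (x - 5)^2*(x + 1)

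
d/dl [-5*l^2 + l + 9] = 1 - 10*l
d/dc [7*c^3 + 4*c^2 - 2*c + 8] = 21*c^2 + 8*c - 2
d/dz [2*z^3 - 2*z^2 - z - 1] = 6*z^2 - 4*z - 1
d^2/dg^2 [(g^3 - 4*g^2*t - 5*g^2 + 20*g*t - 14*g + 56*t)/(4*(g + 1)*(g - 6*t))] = 2*(-3*g^3*t^2 + 3*g^3*t + 2*g^3 - 9*g^2*t^2 - 15*g^2*t + 135*g*t^2 + 21*g*t - 288*t^3 - 27*t^2 + 7*t)/(-g^6 + 18*g^5*t - 3*g^5 - 108*g^4*t^2 + 54*g^4*t - 3*g^4 + 216*g^3*t^3 - 324*g^3*t^2 + 54*g^3*t - g^3 + 648*g^2*t^3 - 324*g^2*t^2 + 18*g^2*t + 648*g*t^3 - 108*g*t^2 + 216*t^3)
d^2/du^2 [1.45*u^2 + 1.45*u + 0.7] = 2.90000000000000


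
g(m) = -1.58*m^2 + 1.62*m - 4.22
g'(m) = 1.62 - 3.16*m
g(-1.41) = -9.65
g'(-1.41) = 6.08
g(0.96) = -4.12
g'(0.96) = -1.41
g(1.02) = -4.21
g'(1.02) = -1.60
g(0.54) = -3.81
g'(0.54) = -0.09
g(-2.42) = -17.39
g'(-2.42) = 9.27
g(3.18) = -15.05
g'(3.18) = -8.43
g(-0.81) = -6.57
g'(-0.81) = 4.18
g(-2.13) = -14.84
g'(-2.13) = 8.35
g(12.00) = -212.30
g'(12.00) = -36.30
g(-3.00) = -23.30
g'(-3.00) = 11.10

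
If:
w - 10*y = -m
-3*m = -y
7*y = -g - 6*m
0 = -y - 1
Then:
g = 9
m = -1/3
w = -29/3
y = -1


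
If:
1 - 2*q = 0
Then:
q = 1/2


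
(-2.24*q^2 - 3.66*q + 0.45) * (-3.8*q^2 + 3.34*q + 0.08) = 8.512*q^4 + 6.4264*q^3 - 14.1136*q^2 + 1.2102*q + 0.036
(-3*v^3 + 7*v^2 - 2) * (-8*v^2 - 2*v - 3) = 24*v^5 - 50*v^4 - 5*v^3 - 5*v^2 + 4*v + 6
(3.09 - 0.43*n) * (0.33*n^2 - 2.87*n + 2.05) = -0.1419*n^3 + 2.2538*n^2 - 9.7498*n + 6.3345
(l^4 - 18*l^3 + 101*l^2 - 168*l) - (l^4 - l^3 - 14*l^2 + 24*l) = -17*l^3 + 115*l^2 - 192*l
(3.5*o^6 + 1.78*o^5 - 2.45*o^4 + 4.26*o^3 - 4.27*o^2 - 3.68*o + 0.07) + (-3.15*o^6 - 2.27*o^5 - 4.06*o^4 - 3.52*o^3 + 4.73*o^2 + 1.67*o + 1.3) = 0.35*o^6 - 0.49*o^5 - 6.51*o^4 + 0.74*o^3 + 0.460000000000001*o^2 - 2.01*o + 1.37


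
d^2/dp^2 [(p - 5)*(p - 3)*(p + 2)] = 6*p - 12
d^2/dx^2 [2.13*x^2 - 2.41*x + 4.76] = 4.26000000000000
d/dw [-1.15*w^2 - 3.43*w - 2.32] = -2.3*w - 3.43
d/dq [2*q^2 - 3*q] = 4*q - 3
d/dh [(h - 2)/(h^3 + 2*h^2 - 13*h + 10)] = 2*(-h - 2)/(h^4 + 8*h^3 + 6*h^2 - 40*h + 25)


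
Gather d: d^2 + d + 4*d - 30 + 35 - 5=d^2 + 5*d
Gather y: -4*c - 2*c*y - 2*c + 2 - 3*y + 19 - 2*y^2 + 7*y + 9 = -6*c - 2*y^2 + y*(4 - 2*c) + 30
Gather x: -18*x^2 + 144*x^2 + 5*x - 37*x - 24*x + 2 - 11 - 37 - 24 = 126*x^2 - 56*x - 70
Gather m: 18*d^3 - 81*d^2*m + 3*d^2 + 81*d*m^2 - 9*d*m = 18*d^3 + 3*d^2 + 81*d*m^2 + m*(-81*d^2 - 9*d)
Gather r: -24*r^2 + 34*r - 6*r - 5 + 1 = -24*r^2 + 28*r - 4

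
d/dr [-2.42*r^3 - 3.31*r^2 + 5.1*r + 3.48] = -7.26*r^2 - 6.62*r + 5.1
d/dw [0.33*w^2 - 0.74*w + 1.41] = 0.66*w - 0.74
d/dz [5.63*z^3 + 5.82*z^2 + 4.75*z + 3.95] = 16.89*z^2 + 11.64*z + 4.75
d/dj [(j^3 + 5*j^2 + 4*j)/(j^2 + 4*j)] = 1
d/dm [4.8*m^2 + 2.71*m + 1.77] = 9.6*m + 2.71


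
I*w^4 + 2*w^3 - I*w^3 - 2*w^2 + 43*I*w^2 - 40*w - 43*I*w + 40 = (w - 8*I)*(w + I)*(w + 5*I)*(I*w - I)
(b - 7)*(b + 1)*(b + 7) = b^3 + b^2 - 49*b - 49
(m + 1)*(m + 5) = m^2 + 6*m + 5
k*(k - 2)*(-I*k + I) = -I*k^3 + 3*I*k^2 - 2*I*k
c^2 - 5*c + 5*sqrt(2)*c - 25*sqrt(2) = (c - 5)*(c + 5*sqrt(2))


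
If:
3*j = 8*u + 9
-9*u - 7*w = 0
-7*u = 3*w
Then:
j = 3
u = 0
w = 0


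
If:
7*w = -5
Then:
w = -5/7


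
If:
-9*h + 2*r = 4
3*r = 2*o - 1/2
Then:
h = 2*r/9 - 4/9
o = 3*r/2 + 1/4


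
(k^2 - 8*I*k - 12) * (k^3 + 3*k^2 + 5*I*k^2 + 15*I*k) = k^5 + 3*k^4 - 3*I*k^4 + 28*k^3 - 9*I*k^3 + 84*k^2 - 60*I*k^2 - 180*I*k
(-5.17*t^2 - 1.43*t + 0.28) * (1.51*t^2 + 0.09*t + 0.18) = -7.8067*t^4 - 2.6246*t^3 - 0.6365*t^2 - 0.2322*t + 0.0504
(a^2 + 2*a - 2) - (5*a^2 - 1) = -4*a^2 + 2*a - 1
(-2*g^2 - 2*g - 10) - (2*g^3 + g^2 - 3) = -2*g^3 - 3*g^2 - 2*g - 7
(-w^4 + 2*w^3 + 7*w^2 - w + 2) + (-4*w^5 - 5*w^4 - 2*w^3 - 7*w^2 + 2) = -4*w^5 - 6*w^4 - w + 4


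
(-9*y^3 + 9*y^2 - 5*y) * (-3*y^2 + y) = 27*y^5 - 36*y^4 + 24*y^3 - 5*y^2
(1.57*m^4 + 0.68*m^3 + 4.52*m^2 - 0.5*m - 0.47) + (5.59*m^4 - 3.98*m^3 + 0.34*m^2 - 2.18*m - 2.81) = 7.16*m^4 - 3.3*m^3 + 4.86*m^2 - 2.68*m - 3.28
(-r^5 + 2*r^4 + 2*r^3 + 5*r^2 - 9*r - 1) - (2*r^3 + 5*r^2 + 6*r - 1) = -r^5 + 2*r^4 - 15*r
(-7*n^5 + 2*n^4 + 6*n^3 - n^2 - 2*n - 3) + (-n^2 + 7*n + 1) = -7*n^5 + 2*n^4 + 6*n^3 - 2*n^2 + 5*n - 2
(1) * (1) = 1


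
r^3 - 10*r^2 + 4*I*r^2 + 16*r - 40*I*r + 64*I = (r - 8)*(r - 2)*(r + 4*I)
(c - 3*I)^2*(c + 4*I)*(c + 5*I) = c^4 + 3*I*c^3 + 25*c^2 + 39*I*c + 180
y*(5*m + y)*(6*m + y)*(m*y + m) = 30*m^3*y^2 + 30*m^3*y + 11*m^2*y^3 + 11*m^2*y^2 + m*y^4 + m*y^3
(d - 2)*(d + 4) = d^2 + 2*d - 8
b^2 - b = b*(b - 1)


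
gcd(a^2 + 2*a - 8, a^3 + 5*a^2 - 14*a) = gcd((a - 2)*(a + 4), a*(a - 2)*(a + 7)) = a - 2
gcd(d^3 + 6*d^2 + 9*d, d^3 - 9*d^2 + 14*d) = d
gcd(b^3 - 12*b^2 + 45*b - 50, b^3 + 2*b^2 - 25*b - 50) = b - 5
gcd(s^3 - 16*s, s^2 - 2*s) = s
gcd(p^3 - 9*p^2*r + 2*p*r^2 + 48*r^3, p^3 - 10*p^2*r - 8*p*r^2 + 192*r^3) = p - 8*r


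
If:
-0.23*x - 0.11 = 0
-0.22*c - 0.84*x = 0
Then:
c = 1.83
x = -0.48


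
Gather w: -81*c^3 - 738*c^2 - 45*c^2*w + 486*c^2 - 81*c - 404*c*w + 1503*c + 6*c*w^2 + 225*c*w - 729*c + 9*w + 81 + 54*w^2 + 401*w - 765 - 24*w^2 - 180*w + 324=-81*c^3 - 252*c^2 + 693*c + w^2*(6*c + 30) + w*(-45*c^2 - 179*c + 230) - 360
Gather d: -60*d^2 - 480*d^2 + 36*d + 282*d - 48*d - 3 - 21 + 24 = -540*d^2 + 270*d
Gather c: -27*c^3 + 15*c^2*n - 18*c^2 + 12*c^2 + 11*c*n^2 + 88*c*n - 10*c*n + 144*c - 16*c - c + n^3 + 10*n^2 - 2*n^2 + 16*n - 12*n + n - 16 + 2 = -27*c^3 + c^2*(15*n - 6) + c*(11*n^2 + 78*n + 127) + n^3 + 8*n^2 + 5*n - 14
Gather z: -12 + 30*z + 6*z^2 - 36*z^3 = -36*z^3 + 6*z^2 + 30*z - 12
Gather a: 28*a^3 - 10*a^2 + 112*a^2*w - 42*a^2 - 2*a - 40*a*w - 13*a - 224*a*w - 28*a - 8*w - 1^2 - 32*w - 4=28*a^3 + a^2*(112*w - 52) + a*(-264*w - 43) - 40*w - 5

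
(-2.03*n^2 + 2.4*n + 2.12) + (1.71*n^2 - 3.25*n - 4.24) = -0.32*n^2 - 0.85*n - 2.12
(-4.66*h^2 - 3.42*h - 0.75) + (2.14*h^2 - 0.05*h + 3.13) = -2.52*h^2 - 3.47*h + 2.38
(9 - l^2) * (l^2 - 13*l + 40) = -l^4 + 13*l^3 - 31*l^2 - 117*l + 360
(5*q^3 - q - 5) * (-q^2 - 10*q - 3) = -5*q^5 - 50*q^4 - 14*q^3 + 15*q^2 + 53*q + 15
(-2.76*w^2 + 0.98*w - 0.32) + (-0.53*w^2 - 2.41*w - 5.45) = -3.29*w^2 - 1.43*w - 5.77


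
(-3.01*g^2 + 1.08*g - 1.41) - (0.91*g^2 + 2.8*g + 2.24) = -3.92*g^2 - 1.72*g - 3.65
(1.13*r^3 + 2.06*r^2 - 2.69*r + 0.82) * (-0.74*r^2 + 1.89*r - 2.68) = -0.8362*r^5 + 0.6113*r^4 + 2.8556*r^3 - 11.2117*r^2 + 8.759*r - 2.1976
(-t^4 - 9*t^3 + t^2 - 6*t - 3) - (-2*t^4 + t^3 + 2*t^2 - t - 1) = t^4 - 10*t^3 - t^2 - 5*t - 2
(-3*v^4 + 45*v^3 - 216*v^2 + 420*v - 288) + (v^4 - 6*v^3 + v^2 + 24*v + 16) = -2*v^4 + 39*v^3 - 215*v^2 + 444*v - 272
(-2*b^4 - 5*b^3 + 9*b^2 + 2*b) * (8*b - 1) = -16*b^5 - 38*b^4 + 77*b^3 + 7*b^2 - 2*b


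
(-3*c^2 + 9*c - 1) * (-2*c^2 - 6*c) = 6*c^4 - 52*c^2 + 6*c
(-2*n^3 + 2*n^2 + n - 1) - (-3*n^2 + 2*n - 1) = -2*n^3 + 5*n^2 - n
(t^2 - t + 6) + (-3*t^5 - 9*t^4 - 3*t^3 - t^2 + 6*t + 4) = -3*t^5 - 9*t^4 - 3*t^3 + 5*t + 10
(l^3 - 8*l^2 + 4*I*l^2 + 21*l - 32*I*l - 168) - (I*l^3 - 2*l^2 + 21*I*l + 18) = l^3 - I*l^3 - 6*l^2 + 4*I*l^2 + 21*l - 53*I*l - 186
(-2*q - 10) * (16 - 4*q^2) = 8*q^3 + 40*q^2 - 32*q - 160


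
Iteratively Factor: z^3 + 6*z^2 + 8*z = (z + 4)*(z^2 + 2*z) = (z + 2)*(z + 4)*(z)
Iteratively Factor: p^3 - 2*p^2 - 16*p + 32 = (p - 2)*(p^2 - 16) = (p - 4)*(p - 2)*(p + 4)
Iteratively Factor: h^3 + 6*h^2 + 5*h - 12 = (h + 3)*(h^2 + 3*h - 4) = (h - 1)*(h + 3)*(h + 4)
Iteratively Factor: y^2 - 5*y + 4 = (y - 4)*(y - 1)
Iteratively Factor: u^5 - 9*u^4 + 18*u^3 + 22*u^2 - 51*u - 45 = (u + 1)*(u^4 - 10*u^3 + 28*u^2 - 6*u - 45) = (u - 3)*(u + 1)*(u^3 - 7*u^2 + 7*u + 15) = (u - 3)*(u + 1)^2*(u^2 - 8*u + 15) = (u - 3)^2*(u + 1)^2*(u - 5)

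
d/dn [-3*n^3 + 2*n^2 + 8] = n*(4 - 9*n)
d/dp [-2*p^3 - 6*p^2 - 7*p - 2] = -6*p^2 - 12*p - 7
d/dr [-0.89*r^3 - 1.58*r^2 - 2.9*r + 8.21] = -2.67*r^2 - 3.16*r - 2.9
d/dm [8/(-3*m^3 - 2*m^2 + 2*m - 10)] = 8*(9*m^2 + 4*m - 2)/(3*m^3 + 2*m^2 - 2*m + 10)^2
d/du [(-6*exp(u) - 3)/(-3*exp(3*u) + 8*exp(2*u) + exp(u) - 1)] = 3*((2*exp(u) + 1)*(-9*exp(2*u) + 16*exp(u) + 1) + 6*exp(3*u) - 16*exp(2*u) - 2*exp(u) + 2)*exp(u)/(3*exp(3*u) - 8*exp(2*u) - exp(u) + 1)^2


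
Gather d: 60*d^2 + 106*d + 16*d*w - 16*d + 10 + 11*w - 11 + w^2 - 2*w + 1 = 60*d^2 + d*(16*w + 90) + w^2 + 9*w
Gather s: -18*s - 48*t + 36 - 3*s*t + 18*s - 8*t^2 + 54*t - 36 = -3*s*t - 8*t^2 + 6*t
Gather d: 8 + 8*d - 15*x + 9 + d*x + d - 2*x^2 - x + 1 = d*(x + 9) - 2*x^2 - 16*x + 18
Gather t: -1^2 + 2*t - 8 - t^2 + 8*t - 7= -t^2 + 10*t - 16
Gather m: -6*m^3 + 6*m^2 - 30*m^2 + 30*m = -6*m^3 - 24*m^2 + 30*m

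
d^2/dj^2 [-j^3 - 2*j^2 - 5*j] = -6*j - 4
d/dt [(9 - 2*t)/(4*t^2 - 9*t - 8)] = (8*t^2 - 72*t + 97)/(16*t^4 - 72*t^3 + 17*t^2 + 144*t + 64)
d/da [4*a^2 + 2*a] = 8*a + 2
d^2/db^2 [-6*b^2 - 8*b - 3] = -12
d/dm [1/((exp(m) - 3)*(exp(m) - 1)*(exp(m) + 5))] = -((exp(m) - 3)*(exp(m) - 1) + (exp(m) - 3)*(exp(m) + 5) + (exp(m) - 1)*(exp(m) + 5))/(4*(exp(m) - 3)^2*(exp(m) + 5)^2*sinh(m/2)^2)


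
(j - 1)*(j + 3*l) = j^2 + 3*j*l - j - 3*l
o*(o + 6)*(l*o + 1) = l*o^3 + 6*l*o^2 + o^2 + 6*o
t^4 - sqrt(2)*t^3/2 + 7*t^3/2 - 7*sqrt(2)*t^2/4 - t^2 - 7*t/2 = t*(t + 7/2)*(t - sqrt(2))*(t + sqrt(2)/2)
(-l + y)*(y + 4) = -l*y - 4*l + y^2 + 4*y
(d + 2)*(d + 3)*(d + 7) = d^3 + 12*d^2 + 41*d + 42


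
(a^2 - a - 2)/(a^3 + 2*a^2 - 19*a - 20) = (a - 2)/(a^2 + a - 20)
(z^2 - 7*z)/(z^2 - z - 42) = z/(z + 6)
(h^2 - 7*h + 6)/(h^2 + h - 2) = (h - 6)/(h + 2)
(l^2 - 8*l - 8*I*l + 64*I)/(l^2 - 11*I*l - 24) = (l - 8)/(l - 3*I)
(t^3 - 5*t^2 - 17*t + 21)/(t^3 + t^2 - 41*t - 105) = (t - 1)/(t + 5)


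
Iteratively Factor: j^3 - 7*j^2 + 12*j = (j - 4)*(j^2 - 3*j) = j*(j - 4)*(j - 3)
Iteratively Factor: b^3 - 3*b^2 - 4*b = (b)*(b^2 - 3*b - 4) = b*(b + 1)*(b - 4)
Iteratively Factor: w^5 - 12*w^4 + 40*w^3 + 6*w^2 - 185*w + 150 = (w - 3)*(w^4 - 9*w^3 + 13*w^2 + 45*w - 50) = (w - 5)*(w - 3)*(w^3 - 4*w^2 - 7*w + 10) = (w - 5)*(w - 3)*(w - 1)*(w^2 - 3*w - 10) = (w - 5)*(w - 3)*(w - 1)*(w + 2)*(w - 5)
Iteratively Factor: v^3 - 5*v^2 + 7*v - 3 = (v - 3)*(v^2 - 2*v + 1) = (v - 3)*(v - 1)*(v - 1)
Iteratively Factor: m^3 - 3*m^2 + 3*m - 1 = (m - 1)*(m^2 - 2*m + 1) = (m - 1)^2*(m - 1)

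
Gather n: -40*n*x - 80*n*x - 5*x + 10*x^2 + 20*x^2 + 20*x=-120*n*x + 30*x^2 + 15*x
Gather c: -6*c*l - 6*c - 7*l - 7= c*(-6*l - 6) - 7*l - 7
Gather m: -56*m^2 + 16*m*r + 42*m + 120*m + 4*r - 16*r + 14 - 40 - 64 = -56*m^2 + m*(16*r + 162) - 12*r - 90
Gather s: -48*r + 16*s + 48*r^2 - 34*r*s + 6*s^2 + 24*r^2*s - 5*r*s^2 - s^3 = 48*r^2 - 48*r - s^3 + s^2*(6 - 5*r) + s*(24*r^2 - 34*r + 16)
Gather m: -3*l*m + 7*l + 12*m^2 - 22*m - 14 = 7*l + 12*m^2 + m*(-3*l - 22) - 14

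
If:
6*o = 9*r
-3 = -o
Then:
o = 3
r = 2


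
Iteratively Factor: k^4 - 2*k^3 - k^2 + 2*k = (k - 2)*(k^3 - k) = (k - 2)*(k + 1)*(k^2 - k) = k*(k - 2)*(k + 1)*(k - 1)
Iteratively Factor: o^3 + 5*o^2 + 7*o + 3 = (o + 3)*(o^2 + 2*o + 1) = (o + 1)*(o + 3)*(o + 1)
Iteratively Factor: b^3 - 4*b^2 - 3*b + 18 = (b - 3)*(b^2 - b - 6) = (b - 3)*(b + 2)*(b - 3)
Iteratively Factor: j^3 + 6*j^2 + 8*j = (j)*(j^2 + 6*j + 8) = j*(j + 2)*(j + 4)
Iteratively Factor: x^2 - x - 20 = (x + 4)*(x - 5)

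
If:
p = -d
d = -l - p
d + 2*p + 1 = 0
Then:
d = 1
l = 0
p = -1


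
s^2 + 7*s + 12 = (s + 3)*(s + 4)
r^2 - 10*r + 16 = (r - 8)*(r - 2)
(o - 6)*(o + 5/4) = o^2 - 19*o/4 - 15/2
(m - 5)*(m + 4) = m^2 - m - 20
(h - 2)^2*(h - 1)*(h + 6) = h^4 + h^3 - 22*h^2 + 44*h - 24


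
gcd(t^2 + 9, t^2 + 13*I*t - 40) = 1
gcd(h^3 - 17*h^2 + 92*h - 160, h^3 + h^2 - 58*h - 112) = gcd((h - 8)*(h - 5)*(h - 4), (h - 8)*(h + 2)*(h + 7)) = h - 8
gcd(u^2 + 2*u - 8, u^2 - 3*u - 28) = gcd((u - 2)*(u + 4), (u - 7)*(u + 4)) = u + 4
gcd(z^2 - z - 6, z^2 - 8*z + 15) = z - 3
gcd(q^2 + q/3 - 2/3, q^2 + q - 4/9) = 1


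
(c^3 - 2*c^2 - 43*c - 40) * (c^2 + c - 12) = c^5 - c^4 - 57*c^3 - 59*c^2 + 476*c + 480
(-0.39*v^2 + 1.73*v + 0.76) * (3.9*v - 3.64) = -1.521*v^3 + 8.1666*v^2 - 3.3332*v - 2.7664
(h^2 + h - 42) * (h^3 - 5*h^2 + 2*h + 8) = h^5 - 4*h^4 - 45*h^3 + 220*h^2 - 76*h - 336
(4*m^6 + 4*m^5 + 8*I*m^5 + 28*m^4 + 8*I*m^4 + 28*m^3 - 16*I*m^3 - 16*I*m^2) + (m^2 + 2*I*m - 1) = 4*m^6 + 4*m^5 + 8*I*m^5 + 28*m^4 + 8*I*m^4 + 28*m^3 - 16*I*m^3 + m^2 - 16*I*m^2 + 2*I*m - 1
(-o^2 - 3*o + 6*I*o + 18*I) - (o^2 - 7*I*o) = -2*o^2 - 3*o + 13*I*o + 18*I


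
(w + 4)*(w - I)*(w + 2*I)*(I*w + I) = I*w^4 - w^3 + 5*I*w^3 - 5*w^2 + 6*I*w^2 - 4*w + 10*I*w + 8*I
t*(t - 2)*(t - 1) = t^3 - 3*t^2 + 2*t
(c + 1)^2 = c^2 + 2*c + 1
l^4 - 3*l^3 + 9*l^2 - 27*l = l*(l - 3)*(l - 3*I)*(l + 3*I)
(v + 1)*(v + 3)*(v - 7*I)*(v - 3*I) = v^4 + 4*v^3 - 10*I*v^3 - 18*v^2 - 40*I*v^2 - 84*v - 30*I*v - 63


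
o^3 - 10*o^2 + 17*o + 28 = (o - 7)*(o - 4)*(o + 1)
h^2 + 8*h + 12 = (h + 2)*(h + 6)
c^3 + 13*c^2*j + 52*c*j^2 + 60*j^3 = (c + 2*j)*(c + 5*j)*(c + 6*j)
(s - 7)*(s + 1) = s^2 - 6*s - 7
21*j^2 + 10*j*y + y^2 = (3*j + y)*(7*j + y)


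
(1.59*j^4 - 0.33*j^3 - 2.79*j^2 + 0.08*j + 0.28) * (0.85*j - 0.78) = 1.3515*j^5 - 1.5207*j^4 - 2.1141*j^3 + 2.2442*j^2 + 0.1756*j - 0.2184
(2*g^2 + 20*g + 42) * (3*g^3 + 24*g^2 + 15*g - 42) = 6*g^5 + 108*g^4 + 636*g^3 + 1224*g^2 - 210*g - 1764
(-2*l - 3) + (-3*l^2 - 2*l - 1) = -3*l^2 - 4*l - 4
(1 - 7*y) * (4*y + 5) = -28*y^2 - 31*y + 5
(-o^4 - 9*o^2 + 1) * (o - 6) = -o^5 + 6*o^4 - 9*o^3 + 54*o^2 + o - 6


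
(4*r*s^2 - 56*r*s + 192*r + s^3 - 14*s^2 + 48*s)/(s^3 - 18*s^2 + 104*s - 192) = (4*r + s)/(s - 4)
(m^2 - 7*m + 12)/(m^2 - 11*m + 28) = (m - 3)/(m - 7)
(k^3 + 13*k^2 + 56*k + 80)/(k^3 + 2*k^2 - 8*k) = (k^2 + 9*k + 20)/(k*(k - 2))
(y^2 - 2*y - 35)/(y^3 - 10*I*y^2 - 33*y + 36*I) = (y^2 - 2*y - 35)/(y^3 - 10*I*y^2 - 33*y + 36*I)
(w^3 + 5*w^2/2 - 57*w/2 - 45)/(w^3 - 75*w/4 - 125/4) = 2*(2*w^2 + 15*w + 18)/(4*w^2 + 20*w + 25)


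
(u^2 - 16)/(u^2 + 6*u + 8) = (u - 4)/(u + 2)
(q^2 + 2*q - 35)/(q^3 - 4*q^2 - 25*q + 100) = (q + 7)/(q^2 + q - 20)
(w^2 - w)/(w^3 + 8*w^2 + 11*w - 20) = w/(w^2 + 9*w + 20)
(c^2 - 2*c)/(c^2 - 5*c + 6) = c/(c - 3)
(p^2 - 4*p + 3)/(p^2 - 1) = (p - 3)/(p + 1)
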